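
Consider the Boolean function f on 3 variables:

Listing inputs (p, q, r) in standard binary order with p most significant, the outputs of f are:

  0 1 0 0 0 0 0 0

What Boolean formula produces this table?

f(p, q, r) = (p' · q') · r

Only row (0,0,1) gives 1. That row's minterm ¬p·¬q·r is f directly.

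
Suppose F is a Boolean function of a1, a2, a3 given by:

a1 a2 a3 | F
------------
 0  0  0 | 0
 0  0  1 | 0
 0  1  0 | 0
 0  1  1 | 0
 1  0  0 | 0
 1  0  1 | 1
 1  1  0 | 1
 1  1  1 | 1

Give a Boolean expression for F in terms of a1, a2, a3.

F(a1, a2, a3) = (((a1 ∧ ¬a2) ∧ a3) ∨ ((a1 ∧ a2) ∧ ¬a3)) ∨ ((a1 ∧ a2) ∧ a3)

Collect the rows where F=1 — (1,0,1), (1,1,0), (1,1,1) — and write one minterm per row: a1·¬a2·a3, a1·a2·¬a3, a1·a2·a3. Their union (logical OR) reproduces the table exactly.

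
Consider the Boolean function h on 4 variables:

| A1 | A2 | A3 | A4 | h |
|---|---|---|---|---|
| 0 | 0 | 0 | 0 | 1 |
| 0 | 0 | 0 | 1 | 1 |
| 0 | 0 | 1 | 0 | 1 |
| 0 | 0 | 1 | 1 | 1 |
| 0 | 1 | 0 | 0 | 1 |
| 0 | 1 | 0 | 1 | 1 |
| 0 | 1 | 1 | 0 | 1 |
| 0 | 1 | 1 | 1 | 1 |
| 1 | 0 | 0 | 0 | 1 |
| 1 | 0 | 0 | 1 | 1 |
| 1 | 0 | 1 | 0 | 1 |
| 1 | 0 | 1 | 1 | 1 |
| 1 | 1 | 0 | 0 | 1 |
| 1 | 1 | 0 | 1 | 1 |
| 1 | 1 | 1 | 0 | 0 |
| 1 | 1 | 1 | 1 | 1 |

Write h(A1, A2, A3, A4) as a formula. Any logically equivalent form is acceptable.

h(A1, A2, A3, A4) = NOT (((A1 AND A2) AND A3) AND NOT A4)

Only row (1,1,1,0) gives 0. So h is 1 everywhere except there — the complement of the minterm A1·A2·A3·¬A4.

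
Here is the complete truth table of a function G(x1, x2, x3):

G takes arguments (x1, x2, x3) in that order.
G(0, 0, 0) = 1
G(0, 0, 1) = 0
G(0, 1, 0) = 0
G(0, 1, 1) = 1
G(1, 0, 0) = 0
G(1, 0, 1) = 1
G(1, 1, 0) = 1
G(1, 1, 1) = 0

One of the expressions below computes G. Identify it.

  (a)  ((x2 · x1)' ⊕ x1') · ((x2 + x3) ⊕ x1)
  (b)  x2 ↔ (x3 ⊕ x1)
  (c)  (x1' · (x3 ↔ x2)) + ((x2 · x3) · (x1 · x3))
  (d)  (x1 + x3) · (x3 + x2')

b

(a) fails at (0,0,0): the formula yields 0, G is 1.
(c) fails at (1,0,1): the formula yields 0, G is 1.
(d) fails at (0,0,0): the formula yields 0, G is 1.
(b) is the remaining candidate, and it agrees with G on all 8 inputs.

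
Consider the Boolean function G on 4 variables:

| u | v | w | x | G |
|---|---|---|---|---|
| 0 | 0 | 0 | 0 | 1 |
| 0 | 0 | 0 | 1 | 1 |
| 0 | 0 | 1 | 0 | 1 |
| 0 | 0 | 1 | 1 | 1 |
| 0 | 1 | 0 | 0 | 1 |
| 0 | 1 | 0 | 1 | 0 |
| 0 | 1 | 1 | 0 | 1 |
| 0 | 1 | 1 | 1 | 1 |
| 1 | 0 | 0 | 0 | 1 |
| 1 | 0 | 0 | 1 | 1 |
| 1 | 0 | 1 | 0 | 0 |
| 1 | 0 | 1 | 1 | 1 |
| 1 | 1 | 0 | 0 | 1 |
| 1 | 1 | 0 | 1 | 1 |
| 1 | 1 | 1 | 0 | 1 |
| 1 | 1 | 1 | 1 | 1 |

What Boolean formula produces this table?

G(u, v, w, x) = ¬((((¬u ∧ v) ∧ ¬w) ∧ x) ∨ (((u ∧ ¬v) ∧ w) ∧ ¬x))

The 0-rows are (0,1,0,1), (1,0,1,0). Take each as a conjunction (¬u·v·¬w·x, u·¬v·w·¬x), form their disjunction, and complement — that gives a formula that is 1 everywhere G is.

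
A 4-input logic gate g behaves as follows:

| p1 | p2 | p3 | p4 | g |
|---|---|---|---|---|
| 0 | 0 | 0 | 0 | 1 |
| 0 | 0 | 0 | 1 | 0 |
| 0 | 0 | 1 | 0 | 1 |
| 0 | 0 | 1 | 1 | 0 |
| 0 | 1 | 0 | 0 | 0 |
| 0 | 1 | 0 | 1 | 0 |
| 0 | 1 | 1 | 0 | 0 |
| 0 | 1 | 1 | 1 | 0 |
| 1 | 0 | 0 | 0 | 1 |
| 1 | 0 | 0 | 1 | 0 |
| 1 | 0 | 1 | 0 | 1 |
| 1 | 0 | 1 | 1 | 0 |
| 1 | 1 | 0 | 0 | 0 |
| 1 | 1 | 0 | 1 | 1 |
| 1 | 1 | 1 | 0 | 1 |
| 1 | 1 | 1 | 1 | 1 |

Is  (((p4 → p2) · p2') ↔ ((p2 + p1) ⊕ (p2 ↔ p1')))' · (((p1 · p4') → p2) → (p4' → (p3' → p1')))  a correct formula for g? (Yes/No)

Test each input against both g and the formula:
  p1=0, p2=0, p3=0, p4=0: formula gives 1, g = 1 ✓
  p1=0, p2=0, p3=0, p4=1: formula gives 0, g = 0 ✓
  p1=0, p2=0, p3=1, p4=0: formula gives 1, g = 1 ✓
  p1=0, p2=0, p3=1, p4=1: formula gives 0, g = 0 ✓
  …and likewise for the remaining 12 rows.
Every row agrees, so the formula is equivalent.

Yes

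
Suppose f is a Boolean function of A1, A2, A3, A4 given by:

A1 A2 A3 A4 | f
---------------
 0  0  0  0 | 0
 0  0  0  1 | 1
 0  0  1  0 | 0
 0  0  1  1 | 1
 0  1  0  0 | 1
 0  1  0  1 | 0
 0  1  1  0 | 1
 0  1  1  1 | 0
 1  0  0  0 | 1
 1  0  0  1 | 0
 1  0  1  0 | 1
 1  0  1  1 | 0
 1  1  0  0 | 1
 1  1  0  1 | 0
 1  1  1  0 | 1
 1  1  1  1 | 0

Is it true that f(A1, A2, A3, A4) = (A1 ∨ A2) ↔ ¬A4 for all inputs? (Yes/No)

Test each input against both f and the formula:
  A1=0, A2=0, A3=0, A4=0: formula gives 0, f = 0 ✓
  A1=0, A2=0, A3=0, A4=1: formula gives 1, f = 1 ✓
  A1=0, A2=0, A3=1, A4=0: formula gives 0, f = 0 ✓
  A1=0, A2=0, A3=1, A4=1: formula gives 1, f = 1 ✓
  … (the remaining 12 rows also agree.)
No disagreement on any input; they are logically equivalent.

Yes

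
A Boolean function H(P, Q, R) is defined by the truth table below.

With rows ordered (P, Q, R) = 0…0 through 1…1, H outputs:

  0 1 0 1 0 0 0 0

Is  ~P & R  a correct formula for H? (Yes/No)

Yes

Test each input against both H and the formula:
  P=0, Q=0, R=0: formula gives 0, H = 0 ✓
  P=0, Q=0, R=1: formula gives 1, H = 1 ✓
  P=0, Q=1, R=0: formula gives 0, H = 0 ✓
  P=0, Q=1, R=1: formula gives 1, H = 1 ✓
  P=1, Q=0, R=0: formula gives 0, H = 0 ✓
  … (the remaining 3 rows also agree.)
Every row agrees, so the formula is equivalent.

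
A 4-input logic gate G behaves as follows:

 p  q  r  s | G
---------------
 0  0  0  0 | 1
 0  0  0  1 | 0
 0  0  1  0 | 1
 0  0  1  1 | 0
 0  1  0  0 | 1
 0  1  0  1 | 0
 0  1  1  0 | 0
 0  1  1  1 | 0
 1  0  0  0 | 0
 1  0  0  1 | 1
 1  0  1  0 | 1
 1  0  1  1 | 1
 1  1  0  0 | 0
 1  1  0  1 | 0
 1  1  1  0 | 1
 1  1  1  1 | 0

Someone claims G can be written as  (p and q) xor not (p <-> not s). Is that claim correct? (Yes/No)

No

Check the formula against G row by row:
  p=0, q=0, r=0, s=0: formula gives 1, G = 1 ✓
  p=0, q=0, r=0, s=1: formula gives 0, G = 0 ✓
  p=0, q=0, r=1, s=0: formula gives 1, G = 1 ✓
  p=0, q=0, r=1, s=1: formula gives 0, G = 0 ✓
  …
  p=0, q=1, r=1, s=0: formula gives 1, but G = 0 ✗
Row (0,1,1,0) is a counterexample, so the formula is not equivalent to G.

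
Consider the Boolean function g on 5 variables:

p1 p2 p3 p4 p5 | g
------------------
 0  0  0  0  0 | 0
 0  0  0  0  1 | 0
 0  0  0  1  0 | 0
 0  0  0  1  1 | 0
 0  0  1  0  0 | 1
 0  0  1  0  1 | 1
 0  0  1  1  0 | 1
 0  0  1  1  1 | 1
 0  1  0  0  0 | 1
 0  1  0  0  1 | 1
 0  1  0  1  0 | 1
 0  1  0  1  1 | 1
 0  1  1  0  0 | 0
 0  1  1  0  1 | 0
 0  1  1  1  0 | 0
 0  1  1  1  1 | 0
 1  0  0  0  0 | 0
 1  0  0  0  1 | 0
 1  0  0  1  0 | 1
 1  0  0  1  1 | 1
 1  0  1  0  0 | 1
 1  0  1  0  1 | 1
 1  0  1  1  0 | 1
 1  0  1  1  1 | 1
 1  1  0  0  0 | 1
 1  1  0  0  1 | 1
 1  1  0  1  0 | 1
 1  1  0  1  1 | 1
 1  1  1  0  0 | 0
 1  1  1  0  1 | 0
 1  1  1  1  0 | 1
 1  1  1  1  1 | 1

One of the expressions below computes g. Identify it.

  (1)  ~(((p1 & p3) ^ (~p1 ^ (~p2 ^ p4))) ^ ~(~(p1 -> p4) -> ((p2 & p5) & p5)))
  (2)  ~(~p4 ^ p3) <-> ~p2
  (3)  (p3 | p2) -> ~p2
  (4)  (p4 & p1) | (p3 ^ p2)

4

(1): at (0,0,0,0,0) it gives 1, but g = 0 — eliminated.
(2): at (0,0,0,1,0) it gives 1, but g = 0 — eliminated.
(3): at (0,0,0,0,0) it gives 1, but g = 0 — eliminated.
(4) is the remaining candidate, and it agrees with g on all 32 inputs.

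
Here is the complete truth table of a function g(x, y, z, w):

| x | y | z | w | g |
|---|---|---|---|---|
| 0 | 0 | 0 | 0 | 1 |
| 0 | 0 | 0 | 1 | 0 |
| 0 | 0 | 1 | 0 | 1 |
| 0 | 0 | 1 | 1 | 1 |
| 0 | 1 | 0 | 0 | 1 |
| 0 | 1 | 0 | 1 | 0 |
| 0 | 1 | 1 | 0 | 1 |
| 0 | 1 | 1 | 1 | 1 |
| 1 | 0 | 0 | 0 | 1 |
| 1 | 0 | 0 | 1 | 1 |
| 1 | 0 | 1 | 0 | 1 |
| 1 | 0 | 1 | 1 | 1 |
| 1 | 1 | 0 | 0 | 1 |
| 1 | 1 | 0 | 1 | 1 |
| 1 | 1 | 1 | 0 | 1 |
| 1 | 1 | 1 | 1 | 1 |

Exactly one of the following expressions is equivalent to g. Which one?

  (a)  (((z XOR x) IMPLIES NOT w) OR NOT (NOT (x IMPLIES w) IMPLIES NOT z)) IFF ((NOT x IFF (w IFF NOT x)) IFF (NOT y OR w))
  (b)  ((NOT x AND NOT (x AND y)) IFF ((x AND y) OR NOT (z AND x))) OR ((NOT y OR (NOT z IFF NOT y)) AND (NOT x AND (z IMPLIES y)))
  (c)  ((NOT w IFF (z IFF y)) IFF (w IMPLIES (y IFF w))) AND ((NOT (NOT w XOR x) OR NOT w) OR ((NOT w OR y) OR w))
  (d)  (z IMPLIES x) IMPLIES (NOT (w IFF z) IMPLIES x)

d

(a) fails at (0,0,0,0): the formula yields 0, g is 1.
(b) fails at (0,0,0,1): the formula yields 1, g is 0.
(c) fails at (0,0,0,1): the formula yields 1, g is 0.
Only (d) survives; checking it on all 16 rows confirms it matches g.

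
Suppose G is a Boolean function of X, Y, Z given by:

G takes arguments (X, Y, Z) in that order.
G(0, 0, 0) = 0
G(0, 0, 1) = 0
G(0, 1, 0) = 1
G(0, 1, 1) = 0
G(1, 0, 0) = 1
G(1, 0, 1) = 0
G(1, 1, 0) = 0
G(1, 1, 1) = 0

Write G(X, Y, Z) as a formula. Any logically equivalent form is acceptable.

G(X, Y, Z) = ((¬X ∧ Y) ∧ ¬Z) ∨ ((X ∧ ¬Y) ∧ ¬Z)

G=1 on 2 inputs: (0,1,0), (1,0,0). Reading each as a conjunction of literals (¬X·Y·¬Z, X·¬Y·¬Z) and taking the OR gives the canonical DNF.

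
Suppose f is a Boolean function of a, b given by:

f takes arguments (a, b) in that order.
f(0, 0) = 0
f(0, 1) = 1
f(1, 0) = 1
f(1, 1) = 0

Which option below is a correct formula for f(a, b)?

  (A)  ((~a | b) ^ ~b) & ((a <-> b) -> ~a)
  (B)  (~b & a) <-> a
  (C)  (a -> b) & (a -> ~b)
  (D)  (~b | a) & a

A

(B): at (0,0) it gives 1, but f = 0 — eliminated.
(C): at (0,0) it gives 1, but f = 0 — eliminated.
(D): at (0,1) it gives 0, but f = 1 — eliminated.
(A) is the remaining candidate, and it agrees with f on all 4 inputs.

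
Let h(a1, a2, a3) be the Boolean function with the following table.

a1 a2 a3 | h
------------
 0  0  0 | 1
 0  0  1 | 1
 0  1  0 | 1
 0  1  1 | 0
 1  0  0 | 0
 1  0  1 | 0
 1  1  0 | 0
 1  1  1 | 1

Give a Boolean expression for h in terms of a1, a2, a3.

The 1-rows are (0,0,0), (0,0,1), (0,1,0), (1,1,1). Each contributes one minterm — ¬a1·¬a2·¬a3; ¬a1·¬a2·a3; ¬a1·a2·¬a3; a1·a2·a3 — and their disjunction is a sum-of-products form of h.

h(a1, a2, a3) = ((((~a1 & ~a2) & ~a3) | ((~a1 & ~a2) & a3)) | ((~a1 & a2) & ~a3)) | ((a1 & a2) & a3)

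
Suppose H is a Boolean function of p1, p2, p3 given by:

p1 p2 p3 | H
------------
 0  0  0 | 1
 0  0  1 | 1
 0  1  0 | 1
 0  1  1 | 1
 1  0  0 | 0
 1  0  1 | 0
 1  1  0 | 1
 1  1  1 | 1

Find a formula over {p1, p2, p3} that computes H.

H(p1, p2, p3) = ~(((p1 & ~p2) & ~p3) | ((p1 & ~p2) & p3))

There are just 2 zero rows: (1,0,0), (1,0,1). Their minterms are p1·¬p2·¬p3, p1·¬p2·p3; the OR of those covers precisely the 0-outputs, and negating it yields H.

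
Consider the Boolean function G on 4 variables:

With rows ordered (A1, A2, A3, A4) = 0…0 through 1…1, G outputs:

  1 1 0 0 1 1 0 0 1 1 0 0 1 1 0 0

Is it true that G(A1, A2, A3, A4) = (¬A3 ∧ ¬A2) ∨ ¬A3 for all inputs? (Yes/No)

Check the formula against G row by row:
  A1=0, A2=0, A3=0, A4=0: formula gives 1, G = 1 ✓
  A1=0, A2=0, A3=0, A4=1: formula gives 1, G = 1 ✓
  A1=0, A2=0, A3=1, A4=0: formula gives 0, G = 0 ✓
  A1=0, A2=0, A3=1, A4=1: formula gives 0, G = 0 ✓
  … (the remaining 12 rows also agree.)
Every row agrees, so the formula is equivalent.

Yes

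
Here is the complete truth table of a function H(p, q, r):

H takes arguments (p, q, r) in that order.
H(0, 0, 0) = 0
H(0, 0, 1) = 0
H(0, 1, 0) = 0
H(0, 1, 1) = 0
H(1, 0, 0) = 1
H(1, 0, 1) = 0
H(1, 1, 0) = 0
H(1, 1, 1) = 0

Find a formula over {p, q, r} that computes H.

H(p, q, r) = (p AND NOT q) AND NOT r

Only row (1,0,0) gives 1. That row's minterm p·¬q·¬r is H directly.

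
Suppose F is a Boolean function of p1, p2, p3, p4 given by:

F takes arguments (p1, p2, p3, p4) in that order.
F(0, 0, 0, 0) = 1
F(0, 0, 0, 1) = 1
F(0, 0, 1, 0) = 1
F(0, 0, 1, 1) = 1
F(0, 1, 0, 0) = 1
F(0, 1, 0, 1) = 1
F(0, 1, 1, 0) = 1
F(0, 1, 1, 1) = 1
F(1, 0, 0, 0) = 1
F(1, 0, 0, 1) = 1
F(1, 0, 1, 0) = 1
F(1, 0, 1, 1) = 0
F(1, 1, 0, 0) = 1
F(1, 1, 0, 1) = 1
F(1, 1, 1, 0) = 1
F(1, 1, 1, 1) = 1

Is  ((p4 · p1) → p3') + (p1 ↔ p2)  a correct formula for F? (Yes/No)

Yes

Check the formula against F row by row:
  p1=0, p2=0, p3=0, p4=0: formula gives 1, F = 1 ✓
  p1=0, p2=0, p3=0, p4=1: formula gives 1, F = 1 ✓
  p1=0, p2=0, p3=1, p4=0: formula gives 1, F = 1 ✓
  p1=0, p2=0, p3=1, p4=1: formula gives 1, F = 1 ✓
  …and likewise for the remaining 12 rows.
No disagreement on any input; they are logically equivalent.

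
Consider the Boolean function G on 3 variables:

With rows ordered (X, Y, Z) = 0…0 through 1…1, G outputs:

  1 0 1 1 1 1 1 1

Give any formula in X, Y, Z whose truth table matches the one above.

G is 0 on exactly one input, (0,0,1), whose minterm is ¬X·¬Y·Z. So G is the negation of that single conjunction.

G(X, Y, Z) = NOT ((NOT X AND NOT Y) AND Z)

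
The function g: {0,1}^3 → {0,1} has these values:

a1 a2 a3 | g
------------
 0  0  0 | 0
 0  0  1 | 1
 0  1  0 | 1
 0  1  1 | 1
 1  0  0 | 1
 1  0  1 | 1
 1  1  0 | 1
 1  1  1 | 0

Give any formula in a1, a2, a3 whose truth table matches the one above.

g(a1, a2, a3) = not (((not a1 and not a2) and not a3) or ((a1 and a2) and a3))

There are just 2 zero rows: (0,0,0), (1,1,1). Their minterms are ¬a1·¬a2·¬a3, a1·a2·a3; the OR of those covers precisely the 0-outputs, and negating it yields g.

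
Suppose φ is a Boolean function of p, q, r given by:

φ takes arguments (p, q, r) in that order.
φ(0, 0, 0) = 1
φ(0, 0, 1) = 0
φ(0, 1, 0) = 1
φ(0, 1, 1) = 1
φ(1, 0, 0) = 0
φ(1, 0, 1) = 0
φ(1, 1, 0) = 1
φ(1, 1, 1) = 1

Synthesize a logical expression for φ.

The 0-rows are (0,0,1), (1,0,0), (1,0,1). Take each as a conjunction (¬p·¬q·r, p·¬q·¬r, p·¬q·r), form their disjunction, and complement — that gives a formula that is 1 everywhere φ is.

φ(p, q, r) = ((((p' · q') · r) + ((p · q') · r')) + ((p · q') · r))'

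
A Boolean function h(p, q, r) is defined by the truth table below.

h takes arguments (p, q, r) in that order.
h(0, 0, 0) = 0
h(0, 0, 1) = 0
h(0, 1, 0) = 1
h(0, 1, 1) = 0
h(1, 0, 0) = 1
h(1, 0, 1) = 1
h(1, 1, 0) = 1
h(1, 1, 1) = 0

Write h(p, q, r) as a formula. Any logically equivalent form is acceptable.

h=1 on 4 inputs: (0,1,0), (1,0,0), (1,0,1), (1,1,0). Reading each as a conjunction of literals (¬p·q·¬r, p·¬q·¬r, p·¬q·r, p·q·¬r) and taking the OR gives the canonical DNF.

h(p, q, r) = ((((¬p ∧ q) ∧ ¬r) ∨ ((p ∧ ¬q) ∧ ¬r)) ∨ ((p ∧ ¬q) ∧ r)) ∨ ((p ∧ q) ∧ ¬r)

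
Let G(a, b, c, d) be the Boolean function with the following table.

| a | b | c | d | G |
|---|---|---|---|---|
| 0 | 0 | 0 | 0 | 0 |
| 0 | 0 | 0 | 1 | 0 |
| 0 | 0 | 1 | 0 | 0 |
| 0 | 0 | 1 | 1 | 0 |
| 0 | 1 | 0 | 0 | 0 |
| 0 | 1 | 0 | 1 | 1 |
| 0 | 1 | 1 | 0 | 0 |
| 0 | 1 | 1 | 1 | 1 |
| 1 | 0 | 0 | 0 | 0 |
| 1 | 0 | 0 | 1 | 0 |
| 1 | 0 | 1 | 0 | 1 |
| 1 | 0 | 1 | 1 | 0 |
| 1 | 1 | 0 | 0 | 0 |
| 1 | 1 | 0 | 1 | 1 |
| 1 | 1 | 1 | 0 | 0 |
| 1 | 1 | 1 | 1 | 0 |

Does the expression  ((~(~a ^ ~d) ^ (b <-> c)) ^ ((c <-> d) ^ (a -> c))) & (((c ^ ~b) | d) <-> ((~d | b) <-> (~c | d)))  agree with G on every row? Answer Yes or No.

Evaluate ((~(~a ^ ~d) ^ (b <-> c)) ^ ((c <-> d) ^ (a -> c))) & (((c ^ ~b) | d) <-> ((~d | b) <-> (~c | d))) on each row and compare to G:
  a=0, b=0, c=0, d=0: formula gives 0, G = 0 ✓
  a=0, b=0, c=0, d=1: formula gives 0, G = 0 ✓
  a=0, b=0, c=1, d=0: formula gives 0, G = 0 ✓
  a=0, b=0, c=1, d=1: formula gives 0, G = 0 ✓
  …and likewise for the remaining 12 rows.
No disagreement on any input; they are logically equivalent.

Yes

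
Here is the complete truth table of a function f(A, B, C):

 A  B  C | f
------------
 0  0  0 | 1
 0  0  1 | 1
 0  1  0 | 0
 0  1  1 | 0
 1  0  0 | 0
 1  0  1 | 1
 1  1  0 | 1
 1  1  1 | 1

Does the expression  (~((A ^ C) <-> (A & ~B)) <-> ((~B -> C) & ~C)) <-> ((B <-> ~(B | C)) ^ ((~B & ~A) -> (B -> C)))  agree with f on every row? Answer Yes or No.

No

Check the formula against f row by row:
  A=0, B=0, C=0: formula gives 1, f = 1 ✓
  A=0, B=0, C=1: formula gives 1, f = 1 ✓
  A=0, B=1, C=0: formula gives 0, f = 0 ✓
  A=0, B=1, C=1: formula gives 0, f = 0 ✓
  A=1, B=0, C=0: formula gives 1, but f = 0 ✗
Since they disagree at (1,0,0), the expression is not a correct formula for f.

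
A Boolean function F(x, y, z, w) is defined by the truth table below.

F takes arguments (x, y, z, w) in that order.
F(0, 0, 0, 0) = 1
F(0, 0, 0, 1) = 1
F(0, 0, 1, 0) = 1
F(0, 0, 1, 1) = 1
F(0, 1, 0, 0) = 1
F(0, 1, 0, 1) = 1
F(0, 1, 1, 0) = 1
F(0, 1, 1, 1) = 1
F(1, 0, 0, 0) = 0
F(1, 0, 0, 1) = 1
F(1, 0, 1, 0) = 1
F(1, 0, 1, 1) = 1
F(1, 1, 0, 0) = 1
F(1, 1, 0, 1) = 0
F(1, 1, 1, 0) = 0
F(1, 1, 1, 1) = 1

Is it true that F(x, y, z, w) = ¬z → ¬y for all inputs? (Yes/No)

Test each input against both F and the formula:
  x=0, y=0, z=0, w=0: formula gives 1, F = 1 ✓
  x=0, y=0, z=0, w=1: formula gives 1, F = 1 ✓
  x=0, y=0, z=1, w=0: formula gives 1, F = 1 ✓
  x=0, y=0, z=1, w=1: formula gives 1, F = 1 ✓
  x=0, y=1, z=0, w=0: formula gives 0, but F = 1 ✗
Since they disagree at (0,1,0,0), the expression is not a correct formula for F.

No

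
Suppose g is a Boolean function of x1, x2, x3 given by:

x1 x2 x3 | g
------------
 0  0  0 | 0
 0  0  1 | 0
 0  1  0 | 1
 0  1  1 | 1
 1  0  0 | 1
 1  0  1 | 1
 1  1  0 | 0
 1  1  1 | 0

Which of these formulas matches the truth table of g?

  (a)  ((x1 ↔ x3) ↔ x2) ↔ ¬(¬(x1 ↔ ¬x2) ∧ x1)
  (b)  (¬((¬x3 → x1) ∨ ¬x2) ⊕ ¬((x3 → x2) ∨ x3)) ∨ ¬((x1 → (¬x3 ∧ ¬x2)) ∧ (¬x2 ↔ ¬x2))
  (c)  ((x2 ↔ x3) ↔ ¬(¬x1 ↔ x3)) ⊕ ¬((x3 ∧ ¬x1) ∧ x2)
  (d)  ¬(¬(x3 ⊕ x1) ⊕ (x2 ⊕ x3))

(a) disagrees with g on (0,0,1) (formula → 1, table → 0); rule it out.
(b) disagrees with g on (0,1,1) (formula → 0, table → 1); rule it out.
(c) disagrees with g on (0,1,1) (formula → 0, table → 1); rule it out.
Only (d) survives; checking it on all 8 rows confirms it matches g.

d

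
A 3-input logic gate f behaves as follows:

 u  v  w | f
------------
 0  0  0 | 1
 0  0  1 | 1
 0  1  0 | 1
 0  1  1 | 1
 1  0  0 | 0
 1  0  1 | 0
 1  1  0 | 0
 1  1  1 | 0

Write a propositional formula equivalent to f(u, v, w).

f(u, v, w) = ¬u

The output is the negation of u.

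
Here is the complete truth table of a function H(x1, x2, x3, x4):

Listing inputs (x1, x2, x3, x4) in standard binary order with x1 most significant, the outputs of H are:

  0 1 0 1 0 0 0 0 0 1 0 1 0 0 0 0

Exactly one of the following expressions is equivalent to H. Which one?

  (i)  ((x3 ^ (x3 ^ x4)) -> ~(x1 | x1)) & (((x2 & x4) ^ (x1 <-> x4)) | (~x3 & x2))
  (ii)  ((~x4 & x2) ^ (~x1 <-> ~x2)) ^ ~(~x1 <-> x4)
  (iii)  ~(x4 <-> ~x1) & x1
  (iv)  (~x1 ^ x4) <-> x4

ii

(i): at (0,0,0,0) it gives 1, but H = 0 — eliminated.
(iii): at (0,0,0,1) it gives 0, but H = 1 — eliminated.
(iv): at (0,0,0,1) it gives 0, but H = 1 — eliminated.
(ii) is the remaining candidate, and it agrees with H on all 16 inputs.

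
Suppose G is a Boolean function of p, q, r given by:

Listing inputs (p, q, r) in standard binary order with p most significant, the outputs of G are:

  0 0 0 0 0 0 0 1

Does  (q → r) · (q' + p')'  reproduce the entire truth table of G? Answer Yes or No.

Yes

Check the formula against G row by row:
  p=0, q=0, r=0: formula gives 0, G = 0 ✓
  p=0, q=0, r=1: formula gives 0, G = 0 ✓
  p=0, q=1, r=0: formula gives 0, G = 0 ✓
  p=0, q=1, r=1: formula gives 0, G = 0 ✓
  p=1, q=0, r=0: formula gives 0, G = 0 ✓
  …and likewise for the remaining 3 rows.
Every row agrees, so the formula is equivalent.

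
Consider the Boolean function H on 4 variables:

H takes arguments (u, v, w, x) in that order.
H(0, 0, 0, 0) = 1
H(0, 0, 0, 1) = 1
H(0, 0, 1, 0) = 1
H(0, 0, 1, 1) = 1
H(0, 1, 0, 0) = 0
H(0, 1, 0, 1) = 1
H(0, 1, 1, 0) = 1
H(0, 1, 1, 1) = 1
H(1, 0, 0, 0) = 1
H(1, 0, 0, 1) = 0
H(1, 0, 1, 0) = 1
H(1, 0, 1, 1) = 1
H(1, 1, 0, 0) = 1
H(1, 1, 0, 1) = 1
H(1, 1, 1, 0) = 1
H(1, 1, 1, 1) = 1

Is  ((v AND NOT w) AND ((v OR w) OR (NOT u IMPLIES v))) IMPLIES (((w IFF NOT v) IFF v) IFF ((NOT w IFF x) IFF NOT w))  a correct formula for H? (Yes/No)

No

Check the formula against H row by row:
  u=0, v=0, w=0, x=0: formula gives 1, H = 1 ✓
  u=0, v=0, w=0, x=1: formula gives 1, H = 1 ✓
  u=0, v=0, w=1, x=0: formula gives 1, H = 1 ✓
  u=0, v=0, w=1, x=1: formula gives 1, H = 1 ✓
  …
  u=1, v=0, w=0, x=1: formula gives 1, but H = 0 ✗
A single disagreement suffices: at (1,0,0,1) they differ, so the formula does not compute H.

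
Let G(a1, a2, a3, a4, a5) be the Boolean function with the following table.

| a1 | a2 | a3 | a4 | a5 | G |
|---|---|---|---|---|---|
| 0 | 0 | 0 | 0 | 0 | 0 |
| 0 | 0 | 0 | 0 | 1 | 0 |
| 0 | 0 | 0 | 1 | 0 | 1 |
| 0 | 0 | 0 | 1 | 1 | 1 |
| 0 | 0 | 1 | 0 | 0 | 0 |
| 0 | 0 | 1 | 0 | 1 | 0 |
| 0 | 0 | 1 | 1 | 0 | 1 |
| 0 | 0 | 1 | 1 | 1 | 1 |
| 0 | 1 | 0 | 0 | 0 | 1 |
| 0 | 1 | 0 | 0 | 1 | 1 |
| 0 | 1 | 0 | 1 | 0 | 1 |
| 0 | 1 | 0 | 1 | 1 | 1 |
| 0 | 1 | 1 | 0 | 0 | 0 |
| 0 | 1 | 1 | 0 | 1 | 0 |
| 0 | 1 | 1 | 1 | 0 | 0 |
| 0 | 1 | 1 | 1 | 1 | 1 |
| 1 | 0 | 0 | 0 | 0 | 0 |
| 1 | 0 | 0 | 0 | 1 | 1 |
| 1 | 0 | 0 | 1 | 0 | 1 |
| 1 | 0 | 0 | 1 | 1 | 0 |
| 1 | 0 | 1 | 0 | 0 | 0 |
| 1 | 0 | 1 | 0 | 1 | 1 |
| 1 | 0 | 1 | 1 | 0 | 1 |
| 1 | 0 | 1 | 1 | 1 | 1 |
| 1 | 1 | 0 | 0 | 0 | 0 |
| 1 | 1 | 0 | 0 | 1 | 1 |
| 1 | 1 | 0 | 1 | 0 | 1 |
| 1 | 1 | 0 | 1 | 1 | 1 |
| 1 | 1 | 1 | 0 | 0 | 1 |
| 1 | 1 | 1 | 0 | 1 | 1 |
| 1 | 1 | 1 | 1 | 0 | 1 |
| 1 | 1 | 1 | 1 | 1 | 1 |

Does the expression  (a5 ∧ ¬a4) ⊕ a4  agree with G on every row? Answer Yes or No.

No

Evaluate (a5 ∧ ¬a4) ⊕ a4 on each row and compare to G:
  a1=0, a2=0, a3=0, a4=0, a5=0: formula gives 0, G = 0 ✓
  a1=0, a2=0, a3=0, a4=0, a5=1: formula gives 1, but G = 0 ✗
A single disagreement suffices: at (0,0,0,0,1) they differ, so the formula does not compute G.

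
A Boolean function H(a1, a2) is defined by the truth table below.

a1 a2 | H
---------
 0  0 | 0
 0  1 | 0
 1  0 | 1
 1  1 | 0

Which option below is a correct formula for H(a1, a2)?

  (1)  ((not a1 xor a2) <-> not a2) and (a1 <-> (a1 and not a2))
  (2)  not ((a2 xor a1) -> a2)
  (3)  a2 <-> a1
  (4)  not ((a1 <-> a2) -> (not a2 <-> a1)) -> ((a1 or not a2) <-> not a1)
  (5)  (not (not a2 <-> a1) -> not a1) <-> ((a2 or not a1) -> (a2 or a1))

(1) disagrees with H on (0,0) (formula → 1, table → 0); rule it out.
(3) disagrees with H on (0,0) (formula → 1, table → 0); rule it out.
(4) disagrees with H on (0,0) (formula → 1, table → 0); rule it out.
(5) disagrees with H on (0,1) (formula → 1, table → 0); rule it out.
Only (2) survives; checking it on all 4 rows confirms it matches H.

2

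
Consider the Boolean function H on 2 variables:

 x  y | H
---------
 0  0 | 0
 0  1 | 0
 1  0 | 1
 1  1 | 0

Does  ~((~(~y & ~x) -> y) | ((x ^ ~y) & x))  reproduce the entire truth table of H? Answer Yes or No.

Check the formula against H row by row:
  x=0, y=0: formula gives 0, H = 0 ✓
  x=0, y=1: formula gives 0, H = 0 ✓
  x=1, y=0: formula gives 1, H = 1 ✓
  x=1, y=1: formula gives 0, H = 0 ✓
All 4 rows match — the expression computes H exactly.

Yes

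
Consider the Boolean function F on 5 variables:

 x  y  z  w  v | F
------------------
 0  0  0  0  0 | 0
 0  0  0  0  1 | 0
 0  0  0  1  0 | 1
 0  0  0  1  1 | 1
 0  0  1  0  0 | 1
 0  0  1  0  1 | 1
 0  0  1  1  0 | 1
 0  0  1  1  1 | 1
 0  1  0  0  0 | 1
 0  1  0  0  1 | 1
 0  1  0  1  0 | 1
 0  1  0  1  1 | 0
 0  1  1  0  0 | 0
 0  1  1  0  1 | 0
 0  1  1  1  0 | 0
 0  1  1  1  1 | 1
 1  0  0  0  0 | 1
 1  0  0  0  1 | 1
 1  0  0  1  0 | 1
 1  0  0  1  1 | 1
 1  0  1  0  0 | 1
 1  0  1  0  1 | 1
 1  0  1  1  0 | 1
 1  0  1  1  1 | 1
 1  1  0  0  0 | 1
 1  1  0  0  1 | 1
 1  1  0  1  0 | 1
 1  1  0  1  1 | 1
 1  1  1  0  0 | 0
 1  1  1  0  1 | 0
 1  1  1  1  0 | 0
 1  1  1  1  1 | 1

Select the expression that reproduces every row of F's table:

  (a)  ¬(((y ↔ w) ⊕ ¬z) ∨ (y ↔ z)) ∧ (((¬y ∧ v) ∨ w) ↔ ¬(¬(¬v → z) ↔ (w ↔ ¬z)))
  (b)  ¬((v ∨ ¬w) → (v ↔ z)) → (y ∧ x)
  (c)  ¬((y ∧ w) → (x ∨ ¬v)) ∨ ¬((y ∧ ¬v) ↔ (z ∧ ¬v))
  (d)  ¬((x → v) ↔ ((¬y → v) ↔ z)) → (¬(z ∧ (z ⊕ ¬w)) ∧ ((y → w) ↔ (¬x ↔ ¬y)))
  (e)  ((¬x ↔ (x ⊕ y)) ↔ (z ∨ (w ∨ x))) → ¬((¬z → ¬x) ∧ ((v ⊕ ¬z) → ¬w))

e

(a) disagrees with F on (0,0,0,1,0) (formula → 0, table → 1); rule it out.
(b) disagrees with F on (0,0,0,0,0) (formula → 1, table → 0); rule it out.
(c) disagrees with F on (0,0,0,1,0) (formula → 0, table → 1); rule it out.
(d) disagrees with F on (0,0,0,0,0) (formula → 1, table → 0); rule it out.
(e) is the remaining candidate, and it agrees with F on all 32 inputs.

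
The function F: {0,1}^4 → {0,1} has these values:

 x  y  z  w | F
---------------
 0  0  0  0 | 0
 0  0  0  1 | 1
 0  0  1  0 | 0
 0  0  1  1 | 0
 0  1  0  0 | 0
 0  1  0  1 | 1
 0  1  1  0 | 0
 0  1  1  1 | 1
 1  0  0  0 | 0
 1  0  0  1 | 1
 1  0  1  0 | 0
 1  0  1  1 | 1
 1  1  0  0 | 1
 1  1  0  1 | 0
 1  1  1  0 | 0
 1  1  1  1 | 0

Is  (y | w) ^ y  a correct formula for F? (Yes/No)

Evaluate (y | w) ^ y on each row and compare to F:
  x=0, y=0, z=0, w=0: formula gives 0, F = 0 ✓
  x=0, y=0, z=0, w=1: formula gives 1, F = 1 ✓
  x=0, y=0, z=1, w=0: formula gives 0, F = 0 ✓
  x=0, y=0, z=1, w=1: formula gives 1, but F = 0 ✗
Row (0,0,1,1) is a counterexample, so the formula is not equivalent to F.

No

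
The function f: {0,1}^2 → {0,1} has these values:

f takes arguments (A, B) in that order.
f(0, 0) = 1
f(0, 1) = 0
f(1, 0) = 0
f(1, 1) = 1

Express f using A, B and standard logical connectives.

f(A, B) = NOT (A XOR B)

The output is 1 exactly when an even number of inputs are 1 — the complement of 2-way XOR.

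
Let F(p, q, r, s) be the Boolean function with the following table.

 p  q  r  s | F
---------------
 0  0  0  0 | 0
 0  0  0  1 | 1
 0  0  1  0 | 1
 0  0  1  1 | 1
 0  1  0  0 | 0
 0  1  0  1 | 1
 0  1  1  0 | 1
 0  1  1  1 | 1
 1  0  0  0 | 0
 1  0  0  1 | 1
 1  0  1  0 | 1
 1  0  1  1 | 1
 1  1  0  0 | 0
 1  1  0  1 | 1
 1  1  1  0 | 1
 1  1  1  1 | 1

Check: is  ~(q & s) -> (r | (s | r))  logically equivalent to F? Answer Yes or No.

Yes

Check the formula against F row by row:
  p=0, q=0, r=0, s=0: formula gives 0, F = 0 ✓
  p=0, q=0, r=0, s=1: formula gives 1, F = 1 ✓
  p=0, q=0, r=1, s=0: formula gives 1, F = 1 ✓
  p=0, q=0, r=1, s=1: formula gives 1, F = 1 ✓
  … (the remaining 12 rows also agree.)
No disagreement on any input; they are logically equivalent.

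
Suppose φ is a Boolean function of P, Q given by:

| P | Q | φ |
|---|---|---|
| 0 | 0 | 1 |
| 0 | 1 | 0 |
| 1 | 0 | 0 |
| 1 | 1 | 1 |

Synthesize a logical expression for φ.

The output is 1 exactly when an even number of inputs are 1 — the complement of 2-way XOR.

φ(P, Q) = (P ⊕ Q)'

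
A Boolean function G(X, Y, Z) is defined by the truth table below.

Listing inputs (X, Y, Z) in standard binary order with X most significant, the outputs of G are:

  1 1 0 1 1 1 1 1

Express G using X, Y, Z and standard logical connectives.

Only row (0,1,0) gives 0. So G is 1 everywhere except there — the complement of the minterm ¬X·Y·¬Z.

G(X, Y, Z) = ¬((¬X ∧ Y) ∧ ¬Z)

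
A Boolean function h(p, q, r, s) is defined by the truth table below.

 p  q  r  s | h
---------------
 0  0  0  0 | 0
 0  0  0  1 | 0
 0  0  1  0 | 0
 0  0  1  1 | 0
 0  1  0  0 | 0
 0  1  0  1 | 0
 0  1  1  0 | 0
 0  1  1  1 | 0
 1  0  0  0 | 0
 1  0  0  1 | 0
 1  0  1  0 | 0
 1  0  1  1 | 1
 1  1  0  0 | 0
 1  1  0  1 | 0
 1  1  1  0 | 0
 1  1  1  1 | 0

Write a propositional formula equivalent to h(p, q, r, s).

Only row (1,0,1,1) gives 1. That row's minterm p·¬q·r·s is h directly.

h(p, q, r, s) = ((p ∧ ¬q) ∧ r) ∧ s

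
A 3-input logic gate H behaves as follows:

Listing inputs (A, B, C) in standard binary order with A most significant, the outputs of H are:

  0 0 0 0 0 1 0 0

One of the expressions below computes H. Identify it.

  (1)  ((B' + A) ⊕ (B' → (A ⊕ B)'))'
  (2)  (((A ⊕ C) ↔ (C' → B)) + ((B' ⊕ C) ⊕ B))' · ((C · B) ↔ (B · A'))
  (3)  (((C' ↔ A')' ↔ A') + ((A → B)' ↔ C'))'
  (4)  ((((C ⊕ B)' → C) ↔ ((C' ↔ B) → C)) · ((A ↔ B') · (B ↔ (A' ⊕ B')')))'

(1) fails at (0,0,0): the formula yields 1, H is 0.
(3) fails at (0,0,0): the formula yields 1, H is 0.
(4) fails at (0,0,0): the formula yields 1, H is 0.
That leaves (2). Evaluating it on every row reproduces the table of H exactly.

2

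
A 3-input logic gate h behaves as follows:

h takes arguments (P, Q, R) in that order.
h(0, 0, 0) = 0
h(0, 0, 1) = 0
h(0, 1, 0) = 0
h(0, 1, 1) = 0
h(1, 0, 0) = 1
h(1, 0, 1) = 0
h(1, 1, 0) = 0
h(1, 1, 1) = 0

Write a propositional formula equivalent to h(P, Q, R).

h is 1 on exactly one input, (1,0,0), whose minterm is P·¬Q·¬R. So h is just that conjunction.

h(P, Q, R) = (P AND NOT Q) AND NOT R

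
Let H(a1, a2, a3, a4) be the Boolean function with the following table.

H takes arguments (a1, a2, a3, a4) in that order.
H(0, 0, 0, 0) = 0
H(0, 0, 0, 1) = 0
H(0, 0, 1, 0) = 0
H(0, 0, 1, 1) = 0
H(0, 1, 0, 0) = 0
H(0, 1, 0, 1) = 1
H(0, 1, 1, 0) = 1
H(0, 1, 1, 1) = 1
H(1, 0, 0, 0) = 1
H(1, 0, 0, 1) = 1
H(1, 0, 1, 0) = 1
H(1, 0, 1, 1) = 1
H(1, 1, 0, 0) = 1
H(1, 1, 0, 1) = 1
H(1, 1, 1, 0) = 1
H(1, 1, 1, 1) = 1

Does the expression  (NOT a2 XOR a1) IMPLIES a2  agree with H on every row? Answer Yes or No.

No

Check the formula against H row by row:
  a1=0, a2=0, a3=0, a4=0: formula gives 0, H = 0 ✓
  a1=0, a2=0, a3=0, a4=1: formula gives 0, H = 0 ✓
  a1=0, a2=0, a3=1, a4=0: formula gives 0, H = 0 ✓
  a1=0, a2=0, a3=1, a4=1: formula gives 0, H = 0 ✓
  a1=0, a2=1, a3=0, a4=0: formula gives 1, but H = 0 ✗
Row (0,1,0,0) is a counterexample, so the formula is not equivalent to H.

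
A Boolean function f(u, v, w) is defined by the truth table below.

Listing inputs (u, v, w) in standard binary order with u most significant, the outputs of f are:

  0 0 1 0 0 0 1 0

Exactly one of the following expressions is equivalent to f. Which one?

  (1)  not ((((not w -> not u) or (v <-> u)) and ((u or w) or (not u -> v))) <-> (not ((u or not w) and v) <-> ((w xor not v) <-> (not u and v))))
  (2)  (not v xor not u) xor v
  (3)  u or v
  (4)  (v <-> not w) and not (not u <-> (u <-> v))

4

(1) disagrees with f on (0,1,0) (formula → 0, table → 1); rule it out.
(2) disagrees with f on (0,1,0) (formula → 0, table → 1); rule it out.
(3) disagrees with f on (0,1,1) (formula → 1, table → 0); rule it out.
Only (4) survives; checking it on all 8 rows confirms it matches f.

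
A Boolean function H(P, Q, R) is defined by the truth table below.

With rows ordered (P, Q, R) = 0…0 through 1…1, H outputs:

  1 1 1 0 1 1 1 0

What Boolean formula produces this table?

H(P, Q, R) = NOT (((NOT P AND Q) AND R) OR ((P AND Q) AND R))

H is 0 on only 2 rows — (0,1,1), (1,1,1). Writing each as a minterm (¬P·Q·R, P·Q·R) and OR-ing them characterizes exactly where H=0, so H is the negation of that disjunction.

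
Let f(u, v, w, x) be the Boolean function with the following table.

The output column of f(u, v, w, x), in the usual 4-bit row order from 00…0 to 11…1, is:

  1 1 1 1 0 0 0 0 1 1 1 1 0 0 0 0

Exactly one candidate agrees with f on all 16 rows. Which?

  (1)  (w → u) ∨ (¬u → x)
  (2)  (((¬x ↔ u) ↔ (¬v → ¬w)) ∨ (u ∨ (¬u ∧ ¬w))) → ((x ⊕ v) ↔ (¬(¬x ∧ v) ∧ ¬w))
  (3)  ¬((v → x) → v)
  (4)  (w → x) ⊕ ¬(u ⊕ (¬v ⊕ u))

(1) fails at (0,0,1,0): the formula yields 0, f is 1.
(2) fails at (0,0,0,0): the formula yields 0, f is 1.
(4) fails at (0,0,1,0): the formula yields 0, f is 1.
Only (3) survives; checking it on all 16 rows confirms it matches f.

3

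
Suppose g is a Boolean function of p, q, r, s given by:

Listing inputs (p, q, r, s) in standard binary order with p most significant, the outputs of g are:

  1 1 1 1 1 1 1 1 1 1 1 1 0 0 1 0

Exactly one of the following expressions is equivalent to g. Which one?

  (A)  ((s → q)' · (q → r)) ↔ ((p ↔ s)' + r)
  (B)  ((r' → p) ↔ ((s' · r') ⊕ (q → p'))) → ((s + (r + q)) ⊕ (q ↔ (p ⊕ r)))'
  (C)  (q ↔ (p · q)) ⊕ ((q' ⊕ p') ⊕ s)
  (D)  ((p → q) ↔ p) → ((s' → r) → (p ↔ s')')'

(A): at (0,0,1,0) it gives 0, but g = 1 — eliminated.
(B): at (0,0,0,0) it gives 0, but g = 1 — eliminated.
(C): at (0,0,0,1) it gives 0, but g = 1 — eliminated.
Only (D) survives; checking it on all 16 rows confirms it matches g.

D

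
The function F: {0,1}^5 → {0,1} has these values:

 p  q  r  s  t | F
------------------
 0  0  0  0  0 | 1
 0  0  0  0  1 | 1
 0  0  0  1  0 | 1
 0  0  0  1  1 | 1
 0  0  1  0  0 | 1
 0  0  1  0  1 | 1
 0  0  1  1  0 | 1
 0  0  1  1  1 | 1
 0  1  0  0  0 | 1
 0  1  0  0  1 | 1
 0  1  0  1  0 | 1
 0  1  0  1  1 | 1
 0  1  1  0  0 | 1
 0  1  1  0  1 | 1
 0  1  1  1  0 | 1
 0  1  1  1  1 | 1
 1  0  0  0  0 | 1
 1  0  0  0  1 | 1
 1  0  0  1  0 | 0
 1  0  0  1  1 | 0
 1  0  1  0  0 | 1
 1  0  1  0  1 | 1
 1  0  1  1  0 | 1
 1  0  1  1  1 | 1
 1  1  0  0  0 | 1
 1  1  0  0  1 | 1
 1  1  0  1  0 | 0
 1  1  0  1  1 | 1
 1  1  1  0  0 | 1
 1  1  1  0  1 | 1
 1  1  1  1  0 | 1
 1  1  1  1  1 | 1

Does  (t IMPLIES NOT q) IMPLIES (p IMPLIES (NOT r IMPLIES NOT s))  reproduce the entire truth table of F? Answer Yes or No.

Test each input against both F and the formula:
  p=0, q=0, r=0, s=0, t=0: formula gives 1, F = 1 ✓
  p=0, q=0, r=0, s=0, t=1: formula gives 1, F = 1 ✓
  p=0, q=0, r=0, s=1, t=0: formula gives 1, F = 1 ✓
  p=0, q=0, r=0, s=1, t=1: formula gives 1, F = 1 ✓
  …and likewise for the remaining 28 rows.
All 32 rows match — the expression computes F exactly.

Yes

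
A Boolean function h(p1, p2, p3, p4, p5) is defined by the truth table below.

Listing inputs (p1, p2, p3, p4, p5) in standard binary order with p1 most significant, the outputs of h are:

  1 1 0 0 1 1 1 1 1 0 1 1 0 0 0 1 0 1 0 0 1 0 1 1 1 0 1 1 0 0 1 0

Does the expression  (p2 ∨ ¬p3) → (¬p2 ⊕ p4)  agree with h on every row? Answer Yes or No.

Check the formula against h row by row:
  p1=0, p2=0, p3=0, p4=0, p5=0: formula gives 1, h = 1 ✓
  p1=0, p2=0, p3=0, p4=0, p5=1: formula gives 1, h = 1 ✓
  p1=0, p2=0, p3=0, p4=1, p5=0: formula gives 0, h = 0 ✓
  p1=0, p2=0, p3=0, p4=1, p5=1: formula gives 0, h = 0 ✓
  …
  p1=0, p2=1, p3=0, p4=0, p5=0: formula gives 0, but h = 1 ✗
Since they disagree at (0,1,0,0,0), the expression is not a correct formula for h.

No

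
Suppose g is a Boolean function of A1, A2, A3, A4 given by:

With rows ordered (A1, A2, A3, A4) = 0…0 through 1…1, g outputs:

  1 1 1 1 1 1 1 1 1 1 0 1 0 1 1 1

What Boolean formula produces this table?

g(A1, A2, A3, A4) = NOT ((((A1 AND NOT A2) AND A3) AND NOT A4) OR (((A1 AND A2) AND NOT A3) AND NOT A4))

The 0-rows are (1,0,1,0), (1,1,0,0). Take each as a conjunction (A1·¬A2·A3·¬A4, A1·A2·¬A3·¬A4), form their disjunction, and complement — that gives a formula that is 1 everywhere g is.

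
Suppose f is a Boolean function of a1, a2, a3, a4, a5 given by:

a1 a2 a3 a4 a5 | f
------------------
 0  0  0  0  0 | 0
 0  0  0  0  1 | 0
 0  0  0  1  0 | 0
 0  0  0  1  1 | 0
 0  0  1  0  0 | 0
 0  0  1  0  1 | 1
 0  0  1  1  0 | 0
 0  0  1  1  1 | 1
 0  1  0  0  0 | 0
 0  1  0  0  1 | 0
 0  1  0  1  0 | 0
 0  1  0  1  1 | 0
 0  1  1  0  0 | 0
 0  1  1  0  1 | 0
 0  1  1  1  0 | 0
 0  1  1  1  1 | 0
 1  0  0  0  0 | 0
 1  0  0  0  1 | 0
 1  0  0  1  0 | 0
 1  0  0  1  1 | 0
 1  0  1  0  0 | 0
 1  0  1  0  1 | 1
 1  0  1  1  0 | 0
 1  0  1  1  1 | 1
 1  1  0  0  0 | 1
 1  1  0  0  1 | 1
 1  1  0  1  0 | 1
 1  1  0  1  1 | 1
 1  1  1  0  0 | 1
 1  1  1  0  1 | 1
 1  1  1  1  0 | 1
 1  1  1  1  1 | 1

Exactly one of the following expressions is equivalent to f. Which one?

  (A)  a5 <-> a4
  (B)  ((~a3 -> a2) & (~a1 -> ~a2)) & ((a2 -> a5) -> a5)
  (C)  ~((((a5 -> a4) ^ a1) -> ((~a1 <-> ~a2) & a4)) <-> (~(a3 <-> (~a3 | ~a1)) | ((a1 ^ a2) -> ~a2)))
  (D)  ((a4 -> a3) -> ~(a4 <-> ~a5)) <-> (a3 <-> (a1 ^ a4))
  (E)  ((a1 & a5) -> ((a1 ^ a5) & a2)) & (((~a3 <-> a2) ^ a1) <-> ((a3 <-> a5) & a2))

(A) disagrees with f on (0,0,0,0,0) (formula → 1, table → 0); rule it out.
(C) disagrees with f on (0,0,0,0,0) (formula → 1, table → 0); rule it out.
(D) disagrees with f on (0,0,0,0,0) (formula → 1, table → 0); rule it out.
(E) disagrees with f on (0,0,0,0,0) (formula → 1, table → 0); rule it out.
That leaves (B). Evaluating it on every row reproduces the table of f exactly.

B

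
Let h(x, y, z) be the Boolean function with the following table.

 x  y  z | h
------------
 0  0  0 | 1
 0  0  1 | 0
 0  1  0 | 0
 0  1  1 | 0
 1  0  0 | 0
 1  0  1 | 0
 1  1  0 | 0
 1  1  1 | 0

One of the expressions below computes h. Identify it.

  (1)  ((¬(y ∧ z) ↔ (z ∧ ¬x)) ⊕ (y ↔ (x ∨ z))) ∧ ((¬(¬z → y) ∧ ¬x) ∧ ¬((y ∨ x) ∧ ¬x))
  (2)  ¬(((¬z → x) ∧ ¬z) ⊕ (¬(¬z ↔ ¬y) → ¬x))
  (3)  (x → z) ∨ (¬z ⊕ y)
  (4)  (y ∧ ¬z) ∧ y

(2) disagrees with h on (0,0,0) (formula → 0, table → 1); rule it out.
(3) disagrees with h on (0,0,1) (formula → 1, table → 0); rule it out.
(4) disagrees with h on (0,0,0) (formula → 0, table → 1); rule it out.
(1) is the remaining candidate, and it agrees with h on all 8 inputs.

1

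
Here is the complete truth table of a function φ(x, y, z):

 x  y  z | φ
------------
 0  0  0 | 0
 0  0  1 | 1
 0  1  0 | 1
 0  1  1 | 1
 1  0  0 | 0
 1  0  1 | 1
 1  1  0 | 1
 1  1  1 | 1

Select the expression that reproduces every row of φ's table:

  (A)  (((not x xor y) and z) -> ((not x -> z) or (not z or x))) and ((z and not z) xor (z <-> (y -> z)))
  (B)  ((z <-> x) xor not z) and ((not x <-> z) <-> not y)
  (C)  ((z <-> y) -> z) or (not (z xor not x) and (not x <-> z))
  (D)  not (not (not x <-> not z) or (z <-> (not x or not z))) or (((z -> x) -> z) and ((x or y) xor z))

A

(B): at (0,0,1) it gives 0, but φ = 1 — eliminated.
(C): at (1,0,0) it gives 1, but φ = 0 — eliminated.
(D): at (0,0,0) it gives 1, but φ = 0 — eliminated.
That leaves (A). Evaluating it on every row reproduces the table of φ exactly.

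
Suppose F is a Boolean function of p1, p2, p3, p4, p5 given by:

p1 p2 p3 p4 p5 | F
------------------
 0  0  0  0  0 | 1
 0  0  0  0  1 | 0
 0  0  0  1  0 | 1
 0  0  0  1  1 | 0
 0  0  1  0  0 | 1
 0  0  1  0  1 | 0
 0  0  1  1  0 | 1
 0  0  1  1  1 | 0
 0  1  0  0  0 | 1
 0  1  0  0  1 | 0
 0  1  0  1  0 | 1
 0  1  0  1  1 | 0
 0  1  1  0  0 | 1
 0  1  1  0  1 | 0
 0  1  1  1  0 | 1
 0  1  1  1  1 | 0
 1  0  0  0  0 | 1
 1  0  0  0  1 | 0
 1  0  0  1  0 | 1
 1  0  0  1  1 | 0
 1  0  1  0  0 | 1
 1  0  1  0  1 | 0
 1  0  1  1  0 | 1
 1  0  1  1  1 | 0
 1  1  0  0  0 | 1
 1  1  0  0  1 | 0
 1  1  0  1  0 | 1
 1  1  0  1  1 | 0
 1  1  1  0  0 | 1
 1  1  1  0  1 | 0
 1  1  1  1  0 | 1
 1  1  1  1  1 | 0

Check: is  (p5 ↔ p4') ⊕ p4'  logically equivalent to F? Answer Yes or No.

Yes

Check the formula against F row by row:
  p1=0, p2=0, p3=0, p4=0, p5=0: formula gives 1, F = 1 ✓
  p1=0, p2=0, p3=0, p4=0, p5=1: formula gives 0, F = 0 ✓
  p1=0, p2=0, p3=0, p4=1, p5=0: formula gives 1, F = 1 ✓
  p1=0, p2=0, p3=0, p4=1, p5=1: formula gives 0, F = 0 ✓
  … (the remaining 28 rows also agree.)
No disagreement on any input; they are logically equivalent.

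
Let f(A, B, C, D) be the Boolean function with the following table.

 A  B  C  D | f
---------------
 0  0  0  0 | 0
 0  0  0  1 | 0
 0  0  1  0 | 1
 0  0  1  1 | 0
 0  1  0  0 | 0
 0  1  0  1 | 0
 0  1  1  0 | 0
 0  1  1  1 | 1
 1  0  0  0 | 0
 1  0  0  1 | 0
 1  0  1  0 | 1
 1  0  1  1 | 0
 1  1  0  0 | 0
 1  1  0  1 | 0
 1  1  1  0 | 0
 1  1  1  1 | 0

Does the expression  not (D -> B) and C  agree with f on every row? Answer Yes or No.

Test each input against both f and the formula:
  A=0, B=0, C=0, D=0: formula gives 0, f = 0 ✓
  A=0, B=0, C=0, D=1: formula gives 0, f = 0 ✓
  A=0, B=0, C=1, D=0: formula gives 0, but f = 1 ✗
Since they disagree at (0,0,1,0), the expression is not a correct formula for f.

No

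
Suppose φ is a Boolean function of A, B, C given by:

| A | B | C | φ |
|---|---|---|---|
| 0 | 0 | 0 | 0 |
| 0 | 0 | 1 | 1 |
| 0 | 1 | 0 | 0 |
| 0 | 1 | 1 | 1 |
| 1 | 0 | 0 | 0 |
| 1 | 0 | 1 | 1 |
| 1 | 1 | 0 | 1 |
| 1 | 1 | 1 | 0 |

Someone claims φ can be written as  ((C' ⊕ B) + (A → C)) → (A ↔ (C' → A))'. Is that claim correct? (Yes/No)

No

Evaluate ((C' ⊕ B) + (A → C)) → (A ↔ (C' → A))' on each row and compare to φ:
  A=0, B=0, C=0: formula gives 0, φ = 0 ✓
  A=0, B=0, C=1: formula gives 1, φ = 1 ✓
  A=0, B=1, C=0: formula gives 0, φ = 0 ✓
  A=0, B=1, C=1: formula gives 1, φ = 1 ✓
  A=1, B=0, C=0: formula gives 0, φ = 0 ✓
  A=1, B=0, C=1: formula gives 0, but φ = 1 ✗
Since they disagree at (1,0,1), the expression is not a correct formula for φ.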